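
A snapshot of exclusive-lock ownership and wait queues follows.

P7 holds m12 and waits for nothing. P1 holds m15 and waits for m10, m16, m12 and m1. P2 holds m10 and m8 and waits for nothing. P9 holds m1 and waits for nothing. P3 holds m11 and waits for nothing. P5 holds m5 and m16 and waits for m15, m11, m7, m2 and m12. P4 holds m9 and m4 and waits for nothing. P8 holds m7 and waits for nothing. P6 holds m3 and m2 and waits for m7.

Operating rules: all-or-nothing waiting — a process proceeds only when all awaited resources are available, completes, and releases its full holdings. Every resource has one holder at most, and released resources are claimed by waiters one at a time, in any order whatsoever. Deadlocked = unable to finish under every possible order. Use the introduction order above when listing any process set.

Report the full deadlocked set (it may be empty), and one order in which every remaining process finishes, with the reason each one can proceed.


The deadlocked set is P1 and P5.
Key observation: P1 -> P5 -> P1 is a circular wait — nothing in it can go first; no other process is dragged down with it.
The rest can finish in the order P8, P9, P4, P7, P2, P3, P6.
Walking it through:
  run P8 (it waits on nothing); releases m7
  run P9 (it waits on nothing); releases m1
  run P4 (it waits on nothing); releases m9 and m4
  run P7 (it waits on nothing); releases m12
  run P2 (it waits on nothing); releases m10 and m8
  run P3 (it waits on nothing); releases m11
  P6: everything it awaited (m7) is free; runs, freeing m3 and m2


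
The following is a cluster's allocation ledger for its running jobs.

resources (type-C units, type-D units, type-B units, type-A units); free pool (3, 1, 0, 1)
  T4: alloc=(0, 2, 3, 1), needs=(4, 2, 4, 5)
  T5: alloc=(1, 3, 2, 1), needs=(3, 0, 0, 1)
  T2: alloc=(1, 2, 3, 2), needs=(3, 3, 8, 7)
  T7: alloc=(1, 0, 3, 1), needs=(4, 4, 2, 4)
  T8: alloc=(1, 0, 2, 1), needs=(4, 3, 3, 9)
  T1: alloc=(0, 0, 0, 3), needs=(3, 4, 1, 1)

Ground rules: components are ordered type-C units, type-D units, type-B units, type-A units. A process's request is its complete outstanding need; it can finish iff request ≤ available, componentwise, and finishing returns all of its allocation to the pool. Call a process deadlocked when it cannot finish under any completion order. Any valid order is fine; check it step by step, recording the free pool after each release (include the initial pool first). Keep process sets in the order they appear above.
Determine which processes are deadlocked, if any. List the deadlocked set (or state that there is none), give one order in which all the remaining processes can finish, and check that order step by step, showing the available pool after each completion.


Nothing here is deadlocked.
Key observation: there is always a runnable process — T5 first — so the state unwinds completely.
A valid finishing order for the others: T5, T1, T7, T4, T2, T8. Check, step by step:
  pool = (3, 1, 0, 1)
  run T5 (needs (3, 0, 0, 1), free (3, 1, 0, 1)); after release of (1, 3, 2, 1) the pool is (4, 4, 2, 2)
  run T1 (needs (3, 4, 1, 1), free (4, 4, 2, 2)); after release of (0, 0, 0, 3) the pool is (4, 4, 2, 5)
  run T7 (needs (4, 4, 2, 4), free (4, 4, 2, 5)); after release of (1, 0, 3, 1) the pool is (5, 4, 5, 6)
  run T4 (needs (4, 2, 4, 5), free (5, 4, 5, 6)); after release of (0, 2, 3, 1) the pool is (5, 6, 8, 7)
  run T2 (needs (3, 3, 8, 7), free (5, 6, 8, 7)); after release of (1, 2, 3, 2) the pool is (6, 8, 11, 9)
  run T8 (needs (4, 3, 3, 9), free (6, 8, 11, 9)); after release of (1, 0, 2, 1) the pool is (7, 8, 13, 10)


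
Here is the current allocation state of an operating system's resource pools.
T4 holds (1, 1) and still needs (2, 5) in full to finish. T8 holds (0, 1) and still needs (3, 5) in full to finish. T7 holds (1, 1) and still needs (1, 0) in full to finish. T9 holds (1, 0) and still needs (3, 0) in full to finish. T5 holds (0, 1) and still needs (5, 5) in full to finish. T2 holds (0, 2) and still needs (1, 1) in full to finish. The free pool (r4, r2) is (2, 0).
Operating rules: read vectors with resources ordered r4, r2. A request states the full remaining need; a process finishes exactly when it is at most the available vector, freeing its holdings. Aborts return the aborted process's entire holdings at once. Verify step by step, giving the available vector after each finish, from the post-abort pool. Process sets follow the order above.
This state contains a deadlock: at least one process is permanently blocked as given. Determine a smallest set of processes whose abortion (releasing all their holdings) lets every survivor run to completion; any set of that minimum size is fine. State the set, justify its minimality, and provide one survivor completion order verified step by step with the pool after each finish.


Abort T4 and T8.
Key observation: T5 could never have finished before the abort; with (1, 2) returned by T4 and T8, it fits at step 4.
Minimality, checking each single-abort alternative: T4 alone leaves T8 blocked (short on r2); T8 alone leaves T4 blocked (short on r2); T7 alone leaves T4 blocked (short on r2); T9 alone leaves T4 blocked (short on r2); T5 alone leaves T4 blocked (short on r2); T2 alone leaves T4 blocked (short on r2).
One survivor order: T2, T7, T9, T5. Check, step by step (post-abort pool first):
  pool = (3, 2)
  T2 needs (1, 1) <= (3, 2) -> finishes; pool += (0, 2) = (3, 4)
  T7 needs (1, 0) <= (3, 4) -> finishes; pool += (1, 1) = (4, 5)
  T9 needs (3, 0) <= (4, 5) -> finishes; pool += (1, 0) = (5, 5)
  T5 needs (5, 5) <= (5, 5) -> finishes; pool += (0, 1) = (5, 6)


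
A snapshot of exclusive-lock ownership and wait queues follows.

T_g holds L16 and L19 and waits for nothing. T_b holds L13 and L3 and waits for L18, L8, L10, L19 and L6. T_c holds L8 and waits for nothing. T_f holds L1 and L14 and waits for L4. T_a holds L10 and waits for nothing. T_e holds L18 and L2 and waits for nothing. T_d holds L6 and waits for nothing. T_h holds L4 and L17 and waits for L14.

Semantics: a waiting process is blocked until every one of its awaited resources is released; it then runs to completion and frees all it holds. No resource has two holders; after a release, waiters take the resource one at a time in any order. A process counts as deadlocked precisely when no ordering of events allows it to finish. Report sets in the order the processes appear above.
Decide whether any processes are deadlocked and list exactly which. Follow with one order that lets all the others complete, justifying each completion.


Deadlocked set: T_f and T_h.
Key observation: the cycle T_f -> T_h -> T_f can never break — each member waits on the next; no other process is dragged down with it.
A valid finishing order for the others: T_d, T_g, T_c, T_a, T_e, T_b.
Walking it through:
  run T_d (it waits on nothing); releases L6
  run T_g (it waits on nothing); releases L16 and L19
  run T_c (it waits on nothing); releases L8
  run T_a (it waits on nothing); releases L10
  run T_e (it waits on nothing); releases L18 and L2
  T_b: everything it awaited (L18, L8, L10, L19 and L6) is free; runs, freeing L13 and L3


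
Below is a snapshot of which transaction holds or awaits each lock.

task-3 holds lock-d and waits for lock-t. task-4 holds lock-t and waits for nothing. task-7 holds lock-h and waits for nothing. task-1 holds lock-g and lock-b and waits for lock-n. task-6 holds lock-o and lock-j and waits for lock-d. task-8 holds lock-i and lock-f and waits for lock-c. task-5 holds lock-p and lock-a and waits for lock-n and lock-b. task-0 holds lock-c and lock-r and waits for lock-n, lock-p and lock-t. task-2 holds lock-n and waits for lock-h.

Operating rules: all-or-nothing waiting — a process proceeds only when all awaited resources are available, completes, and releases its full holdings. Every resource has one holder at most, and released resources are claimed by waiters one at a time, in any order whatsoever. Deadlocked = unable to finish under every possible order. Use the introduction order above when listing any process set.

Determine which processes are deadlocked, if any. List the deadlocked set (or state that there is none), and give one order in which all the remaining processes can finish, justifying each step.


The deadlocked set is empty.
Key observation: although several processes wait, no cycle exists — each chain bottoms out at a free runner.
A valid finishing order for the others: task-7, task-2, task-1, task-5, task-4, task-0, task-3, task-8, task-6.
Walking it through:
  run task-7 (it waits on nothing); releases lock-h
  task-2 waits on lock-h — all released -> runs and releases lock-n
  task-1 waits on lock-n — all released -> runs and releases lock-g and lock-b
  task-5 waits on lock-n and lock-b — all released -> runs and releases lock-p and lock-a
  run task-4 (it waits on nothing); releases lock-t
  task-0 waits on lock-n, lock-p and lock-t — all released -> runs and releases lock-c and lock-r
  task-3 waits on lock-t — all released -> runs and releases lock-d
  task-8 waits on lock-c — all released -> runs and releases lock-i and lock-f
  task-6 waits on lock-d — all released -> runs and releases lock-o and lock-j


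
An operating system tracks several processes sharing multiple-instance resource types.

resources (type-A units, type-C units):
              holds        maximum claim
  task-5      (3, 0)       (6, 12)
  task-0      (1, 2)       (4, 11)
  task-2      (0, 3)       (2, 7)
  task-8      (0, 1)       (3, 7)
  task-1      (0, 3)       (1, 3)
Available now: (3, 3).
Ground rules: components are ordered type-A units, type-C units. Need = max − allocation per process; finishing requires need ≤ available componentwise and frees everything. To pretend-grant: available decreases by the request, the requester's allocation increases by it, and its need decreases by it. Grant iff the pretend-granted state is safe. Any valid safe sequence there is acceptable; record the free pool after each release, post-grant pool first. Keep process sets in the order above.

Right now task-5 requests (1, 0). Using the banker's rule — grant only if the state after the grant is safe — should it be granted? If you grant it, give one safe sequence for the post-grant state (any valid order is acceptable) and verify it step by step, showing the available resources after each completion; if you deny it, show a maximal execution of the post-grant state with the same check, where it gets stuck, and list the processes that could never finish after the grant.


DENY — the pretend-granted state is unsafe.
Key observation: after task-1, task-2 the pool peaks at (2, 9), and each blocked process is short somewhere: task-5 on type-C units; task-0 on type-A units; task-8 on type-A units.
After a pretend grant, a maximal execution: task-1, task-2 — then nothing else fits. Check, step by step:
  pool = (2, 3)
  run task-1 (needs (1, 0), free (2, 3)); after release of (0, 3) the pool is (2, 6)
  run task-2 (needs (2, 4), free (2, 6)); after release of (0, 3) the pool is (2, 9)
  task-5 cannot run: need (2, 12) vs free (2, 9) (insufficient type-C units)
  task-0 cannot run: need (3, 9) vs free (2, 9) (insufficient type-A units)
  task-8 cannot run: need (3, 6) vs free (2, 9) (insufficient type-A units)
Post-grant, the permanently blocked set is task-5, task-0 and task-8.


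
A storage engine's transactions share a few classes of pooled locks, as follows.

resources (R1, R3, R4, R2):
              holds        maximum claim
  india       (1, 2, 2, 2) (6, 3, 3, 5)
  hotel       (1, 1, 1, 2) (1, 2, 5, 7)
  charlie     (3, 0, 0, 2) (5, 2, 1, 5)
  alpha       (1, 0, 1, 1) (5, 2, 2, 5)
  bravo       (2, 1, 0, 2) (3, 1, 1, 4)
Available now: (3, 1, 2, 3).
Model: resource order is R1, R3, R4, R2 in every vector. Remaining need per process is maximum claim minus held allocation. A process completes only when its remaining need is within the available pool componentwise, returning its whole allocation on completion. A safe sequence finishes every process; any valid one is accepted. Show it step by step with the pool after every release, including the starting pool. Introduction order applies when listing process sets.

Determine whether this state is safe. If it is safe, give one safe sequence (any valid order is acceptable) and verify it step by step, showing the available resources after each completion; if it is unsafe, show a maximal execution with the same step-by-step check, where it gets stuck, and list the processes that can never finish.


SAFE — a valid safe sequence is bravo, alpha, india, hotel, charlie.
Key observation: reading the order forward, alpha is the first process whose need (4, 2, 1, 4) meets the free pool (5, 2, 2, 5) exactly on a resource it requests.
Verifying each step:
  pool = (3, 1, 2, 3)
  bravo needs (1, 0, 1, 2) <= (3, 1, 2, 3) -> finishes; pool += (2, 1, 0, 2) = (5, 2, 2, 5)
  alpha needs (4, 2, 1, 4) <= (5, 2, 2, 5) -> finishes; pool += (1, 0, 1, 1) = (6, 2, 3, 6)
  india needs (5, 1, 1, 3) <= (6, 2, 3, 6) -> finishes; pool += (1, 2, 2, 2) = (7, 4, 5, 8)
  hotel needs (0, 1, 4, 5) <= (7, 4, 5, 8) -> finishes; pool += (1, 1, 1, 2) = (8, 5, 6, 10)
  charlie needs (2, 2, 1, 3) <= (8, 5, 6, 10) -> finishes; pool += (3, 0, 0, 2) = (11, 5, 6, 12)


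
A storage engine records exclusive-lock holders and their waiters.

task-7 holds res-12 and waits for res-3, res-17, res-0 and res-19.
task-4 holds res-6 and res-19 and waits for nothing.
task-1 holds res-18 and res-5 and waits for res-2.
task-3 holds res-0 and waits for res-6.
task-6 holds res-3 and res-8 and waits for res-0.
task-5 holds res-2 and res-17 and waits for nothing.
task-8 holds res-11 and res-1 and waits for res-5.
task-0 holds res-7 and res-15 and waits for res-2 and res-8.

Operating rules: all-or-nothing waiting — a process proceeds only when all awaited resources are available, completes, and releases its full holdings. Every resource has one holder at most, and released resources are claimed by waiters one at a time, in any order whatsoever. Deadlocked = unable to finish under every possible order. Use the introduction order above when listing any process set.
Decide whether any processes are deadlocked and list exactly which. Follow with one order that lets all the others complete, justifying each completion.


The deadlocked set is empty.
Key observation: no waiting chain loops back on itself — every chain ends at a process that waits on nothing, so everyone eventually runs.
A valid finishing order for the others: task-5, task-1, task-4, task-3, task-6, task-7, task-0, task-8.
Walking it through:
  run task-5 (it waits on nothing); releases res-2 and res-17
  run task-1 (all its waits — res-2 — are resolved); releases res-18 and res-5
  run task-4 (it waits on nothing); releases res-6 and res-19
  run task-3 (all its waits — res-6 — are resolved); releases res-0
  run task-6 (all its waits — res-0 — are resolved); releases res-3 and res-8
  run task-7 (all its waits — res-3, res-17, res-0 and res-19 — are resolved); releases res-12
  run task-0 (all its waits — res-2 and res-8 — are resolved); releases res-7 and res-15
  run task-8 (all its waits — res-5 — are resolved); releases res-11 and res-1


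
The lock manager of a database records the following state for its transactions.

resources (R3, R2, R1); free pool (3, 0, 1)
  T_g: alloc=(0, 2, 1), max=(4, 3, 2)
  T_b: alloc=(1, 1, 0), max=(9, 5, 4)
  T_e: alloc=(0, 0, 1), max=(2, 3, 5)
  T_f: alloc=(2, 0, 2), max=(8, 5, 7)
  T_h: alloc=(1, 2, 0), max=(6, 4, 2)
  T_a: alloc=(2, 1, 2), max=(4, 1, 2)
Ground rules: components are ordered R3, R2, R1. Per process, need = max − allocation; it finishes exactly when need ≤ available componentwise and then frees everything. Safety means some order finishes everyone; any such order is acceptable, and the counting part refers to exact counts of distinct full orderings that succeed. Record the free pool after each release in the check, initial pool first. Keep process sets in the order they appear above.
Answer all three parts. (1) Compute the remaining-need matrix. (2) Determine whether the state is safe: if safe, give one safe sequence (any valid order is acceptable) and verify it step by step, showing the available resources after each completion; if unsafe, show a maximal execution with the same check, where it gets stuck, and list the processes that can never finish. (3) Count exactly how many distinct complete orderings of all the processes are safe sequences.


(1) Remaining need (order R3, R2, R1):
  T_g: (4, 1, 1)
  T_b: (8, 4, 4)
  T_e: (2, 3, 4)
  T_f: (6, 5, 5)
  T_h: (5, 2, 2)
  T_a: (2, 0, 0)
(2) SAFE. One safe sequence: T_a, T_g, T_h, T_e, T_f, T_b.
Key observation: the order's first zero-slack moment is T_g ((4, 1, 1) needed, (5, 1, 3) free — a requested resource with nothing to spare).
Walking it through:
  pool = (3, 0, 1)
  run T_a (needs (2, 0, 0), free (3, 0, 1)); after release of (2, 1, 2) the pool is (5, 1, 3)
  run T_g (needs (4, 1, 1), free (5, 1, 3)); after release of (0, 2, 1) the pool is (5, 3, 4)
  run T_h (needs (5, 2, 2), free (5, 3, 4)); after release of (1, 2, 0) the pool is (6, 5, 4)
  run T_e (needs (2, 3, 4), free (6, 5, 4)); after release of (0, 0, 1) the pool is (6, 5, 5)
  run T_f (needs (6, 5, 5), free (6, 5, 5)); after release of (2, 0, 2) the pool is (8, 5, 7)
  run T_b (needs (8, 4, 4), free (8, 5, 7)); after release of (1, 1, 0) the pool is (9, 6, 7)
(3) Exactly 2 of the possible complete orderings are safe sequences.


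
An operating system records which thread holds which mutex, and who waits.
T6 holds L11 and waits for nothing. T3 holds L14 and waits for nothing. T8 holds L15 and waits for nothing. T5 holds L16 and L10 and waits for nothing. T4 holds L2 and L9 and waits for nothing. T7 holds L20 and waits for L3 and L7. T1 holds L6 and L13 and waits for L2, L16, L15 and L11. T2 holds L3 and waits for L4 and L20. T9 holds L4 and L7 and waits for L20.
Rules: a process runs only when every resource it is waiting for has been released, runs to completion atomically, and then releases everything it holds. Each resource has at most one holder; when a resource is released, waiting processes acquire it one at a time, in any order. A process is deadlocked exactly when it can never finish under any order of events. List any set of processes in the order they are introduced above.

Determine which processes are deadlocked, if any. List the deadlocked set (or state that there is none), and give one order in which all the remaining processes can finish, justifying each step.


Deadlocked: T7, T2 and T9.
Key observation: the loop T7 -> T2 -> T7 blocks itself forever; T9 is caught in further circular waits.
The rest can finish in the order T8, T5, T3, T4, T6, T1.
Check, step by step:
  run T8 (it waits on nothing); releases L15
  run T5 (it waits on nothing); releases L16 and L10
  run T3 (it waits on nothing); releases L14
  run T4 (it waits on nothing); releases L2 and L9
  run T6 (it waits on nothing); releases L11
  T1 waits on L2, L16, L15 and L11 — all released -> runs and releases L6 and L13


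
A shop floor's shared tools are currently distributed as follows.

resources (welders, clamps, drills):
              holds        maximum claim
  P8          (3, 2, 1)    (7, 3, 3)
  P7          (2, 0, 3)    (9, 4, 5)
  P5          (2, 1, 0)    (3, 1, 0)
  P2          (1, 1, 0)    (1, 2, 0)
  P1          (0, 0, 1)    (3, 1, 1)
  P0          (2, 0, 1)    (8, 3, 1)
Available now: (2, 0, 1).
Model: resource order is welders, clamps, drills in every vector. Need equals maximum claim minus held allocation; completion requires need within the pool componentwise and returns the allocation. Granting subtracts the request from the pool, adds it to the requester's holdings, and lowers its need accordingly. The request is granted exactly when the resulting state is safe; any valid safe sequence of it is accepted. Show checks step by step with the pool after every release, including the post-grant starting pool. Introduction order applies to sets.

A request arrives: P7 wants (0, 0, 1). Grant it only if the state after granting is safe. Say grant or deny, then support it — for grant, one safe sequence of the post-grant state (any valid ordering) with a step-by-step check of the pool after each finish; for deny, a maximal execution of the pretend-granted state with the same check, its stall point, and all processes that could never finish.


DENY. Granting would leave the state unsafe.
Key observation: after P5, P1, P2 the pool peaks at (5, 2, 1), and each blocked process is short somewhere: P8 on drills; P7 on welders, clamps; P0 on welders, clamps.
On the post-grant state, P5, P1, P2 is a maximal run — nothing extends it. Walking it through:
  pool = (2, 0, 0)
  P5 needs (1, 0, 0) <= (2, 0, 0) -> finishes; pool += (2, 1, 0) = (4, 1, 0)
  P1 needs (3, 1, 0) <= (4, 1, 0) -> finishes; pool += (0, 0, 1) = (4, 1, 1)
  P2 needs (0, 1, 0) <= (4, 1, 1) -> finishes; pool += (1, 1, 0) = (5, 2, 1)
  P8 cannot run: need (4, 1, 2) vs free (5, 2, 1) (insufficient drills)
  P7 cannot run: need (7, 4, 1) vs free (5, 2, 1) (insufficient welders and clamps)
  P0 cannot run: need (6, 3, 0) vs free (5, 2, 1) (insufficient welders and clamps)
Post-grant, the permanently blocked set is P8, P7 and P0.


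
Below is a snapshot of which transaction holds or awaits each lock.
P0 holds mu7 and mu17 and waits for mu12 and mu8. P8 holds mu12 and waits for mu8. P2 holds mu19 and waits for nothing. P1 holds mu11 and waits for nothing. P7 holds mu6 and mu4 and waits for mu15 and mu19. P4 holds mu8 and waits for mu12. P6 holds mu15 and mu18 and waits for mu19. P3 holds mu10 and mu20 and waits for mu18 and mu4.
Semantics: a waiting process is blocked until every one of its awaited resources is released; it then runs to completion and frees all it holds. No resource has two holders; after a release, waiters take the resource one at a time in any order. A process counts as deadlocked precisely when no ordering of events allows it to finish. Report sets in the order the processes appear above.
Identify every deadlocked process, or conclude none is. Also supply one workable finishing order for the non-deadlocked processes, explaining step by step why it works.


The deadlocked set is P0, P8 and P4.
Key observation: the wait chain closes on itself along P8 -> P4 -> P8; P0 waits into the deadlock from upstream.
One completion order for the rest: P2, P1, P6, P7, P3.
Step-by-step check:
  P2: no waits; runs immediately, freeing mu19
  P1: no waits; runs immediately, freeing mu11
  P6: everything it awaited (mu19) is free; runs, freeing mu15 and mu18
  P7: everything it awaited (mu15 and mu19) is free; runs, freeing mu6 and mu4
  P3: everything it awaited (mu18 and mu4) is free; runs, freeing mu10 and mu20


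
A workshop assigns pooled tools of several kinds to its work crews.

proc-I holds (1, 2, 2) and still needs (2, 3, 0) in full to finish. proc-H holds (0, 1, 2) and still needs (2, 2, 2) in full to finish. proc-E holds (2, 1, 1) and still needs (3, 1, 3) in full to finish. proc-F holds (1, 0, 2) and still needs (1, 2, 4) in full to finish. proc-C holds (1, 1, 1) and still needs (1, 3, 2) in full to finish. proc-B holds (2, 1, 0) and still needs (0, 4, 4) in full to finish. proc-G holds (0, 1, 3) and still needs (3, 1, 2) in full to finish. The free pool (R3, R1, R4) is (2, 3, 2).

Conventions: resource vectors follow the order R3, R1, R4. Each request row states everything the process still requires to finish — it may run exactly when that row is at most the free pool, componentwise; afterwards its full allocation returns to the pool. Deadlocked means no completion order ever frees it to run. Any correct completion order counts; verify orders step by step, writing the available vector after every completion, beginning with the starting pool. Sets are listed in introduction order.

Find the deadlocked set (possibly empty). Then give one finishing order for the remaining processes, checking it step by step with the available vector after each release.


No process is deadlocked.
Key observation: proc-H fits the free pool immediately, and its release cascades until everyone finishes.
One completion order for the rest: proc-H, proc-B, proc-E, proc-F, proc-C, proc-G, proc-I. Step-by-step check:
  pool = (2, 3, 2)
  proc-H: need (2, 2, 2) fits (2, 3, 2); releases (0, 1, 2), pool now (2, 4, 4)
  proc-B: need (0, 4, 4) fits (2, 4, 4); releases (2, 1, 0), pool now (4, 5, 4)
  proc-E: need (3, 1, 3) fits (4, 5, 4); releases (2, 1, 1), pool now (6, 6, 5)
  proc-F: need (1, 2, 4) fits (6, 6, 5); releases (1, 0, 2), pool now (7, 6, 7)
  proc-C: need (1, 3, 2) fits (7, 6, 7); releases (1, 1, 1), pool now (8, 7, 8)
  proc-G: need (3, 1, 2) fits (8, 7, 8); releases (0, 1, 3), pool now (8, 8, 11)
  proc-I: need (2, 3, 0) fits (8, 8, 11); releases (1, 2, 2), pool now (9, 10, 13)


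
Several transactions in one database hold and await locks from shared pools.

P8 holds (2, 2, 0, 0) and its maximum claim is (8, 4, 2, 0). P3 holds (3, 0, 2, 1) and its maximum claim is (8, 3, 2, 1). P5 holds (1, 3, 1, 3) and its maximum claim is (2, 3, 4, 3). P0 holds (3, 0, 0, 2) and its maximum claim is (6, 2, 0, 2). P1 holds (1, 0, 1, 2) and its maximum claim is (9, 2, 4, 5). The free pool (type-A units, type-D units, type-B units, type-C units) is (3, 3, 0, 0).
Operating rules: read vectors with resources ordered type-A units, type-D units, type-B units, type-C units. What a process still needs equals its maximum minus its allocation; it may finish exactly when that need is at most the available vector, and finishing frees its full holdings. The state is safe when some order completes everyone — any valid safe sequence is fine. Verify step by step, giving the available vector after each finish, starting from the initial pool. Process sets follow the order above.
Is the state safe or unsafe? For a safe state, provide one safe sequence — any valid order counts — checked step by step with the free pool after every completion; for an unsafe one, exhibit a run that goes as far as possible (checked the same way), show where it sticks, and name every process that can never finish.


UNSAFE.
Key observation: once P0, P3, P8 finish, the pool peaks at (11, 5, 2, 3) — and every remaining process still needs more type-B units than that.
A maximal execution: P0, P3, P8 — then nothing else fits. Verifying each step:
  pool = (3, 3, 0, 0)
  run P0 (needs (3, 2, 0, 0), free (3, 3, 0, 0)); after release of (3, 0, 0, 2) the pool is (6, 3, 0, 2)
  run P3 (needs (5, 3, 0, 0), free (6, 3, 0, 2)); after release of (3, 0, 2, 1) the pool is (9, 3, 2, 3)
  run P8 (needs (6, 2, 2, 0), free (9, 3, 2, 3)); after release of (2, 2, 0, 0) the pool is (11, 5, 2, 3)
  P5 still needs (1, 0, 3, 0) but only (11, 5, 2, 3) is free — short on type-B units
  P1 still needs (8, 2, 3, 3) but only (11, 5, 2, 3) is free — short on type-B units
Processes that can never finish: P5 and P1.


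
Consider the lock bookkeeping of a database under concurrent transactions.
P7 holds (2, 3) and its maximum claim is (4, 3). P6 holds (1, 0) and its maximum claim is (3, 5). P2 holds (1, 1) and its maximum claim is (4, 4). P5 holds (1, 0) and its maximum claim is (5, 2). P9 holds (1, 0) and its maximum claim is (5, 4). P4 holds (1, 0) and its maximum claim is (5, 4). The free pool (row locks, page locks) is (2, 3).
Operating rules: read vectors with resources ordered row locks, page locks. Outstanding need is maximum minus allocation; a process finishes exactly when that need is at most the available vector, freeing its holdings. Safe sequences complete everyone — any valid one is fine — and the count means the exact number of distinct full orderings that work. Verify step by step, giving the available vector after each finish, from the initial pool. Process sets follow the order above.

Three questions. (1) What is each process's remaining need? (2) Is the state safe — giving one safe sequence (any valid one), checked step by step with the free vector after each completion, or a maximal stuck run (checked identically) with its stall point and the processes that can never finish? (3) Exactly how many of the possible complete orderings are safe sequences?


(1) Outstanding need per process (order row locks, page locks):
  P7: (2, 0)
  P6: (2, 5)
  P2: (3, 3)
  P5: (4, 2)
  P9: (4, 4)
  P4: (4, 4)
(2) SAFE. One safe sequence: P7, P9, P4, P2, P5, P6.
Key observation: the first exact fit in this order is P7 — it needs (2, 0) with (2, 3) free, meeting a requested resource to the last unit.
Walking it through:
  pool = (2, 3)
  P7 needs (2, 0) <= (2, 3) -> finishes; pool += (2, 3) = (4, 6)
  P9 needs (4, 4) <= (4, 6) -> finishes; pool += (1, 0) = (5, 6)
  P4 needs (4, 4) <= (5, 6) -> finishes; pool += (1, 0) = (6, 6)
  P2 needs (3, 3) <= (6, 6) -> finishes; pool += (1, 1) = (7, 7)
  P5 needs (4, 2) <= (7, 7) -> finishes; pool += (1, 0) = (8, 7)
  P6 needs (2, 5) <= (8, 7) -> finishes; pool += (1, 0) = (9, 7)
(3) Precisely 120 of the possible complete orderings are safe sequences.


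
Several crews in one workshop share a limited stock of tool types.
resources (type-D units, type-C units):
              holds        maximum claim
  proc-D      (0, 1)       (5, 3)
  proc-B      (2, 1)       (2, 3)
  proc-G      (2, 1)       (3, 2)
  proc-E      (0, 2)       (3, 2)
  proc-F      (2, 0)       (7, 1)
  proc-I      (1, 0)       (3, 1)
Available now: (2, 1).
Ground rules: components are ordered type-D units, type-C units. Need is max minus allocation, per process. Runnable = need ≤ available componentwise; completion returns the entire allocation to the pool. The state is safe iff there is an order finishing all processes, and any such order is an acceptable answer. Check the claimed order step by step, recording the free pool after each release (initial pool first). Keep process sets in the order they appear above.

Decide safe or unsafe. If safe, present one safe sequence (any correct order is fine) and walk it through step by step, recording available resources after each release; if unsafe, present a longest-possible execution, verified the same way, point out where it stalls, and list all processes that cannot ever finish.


SAFE — a valid safe sequence is proc-G, proc-B, proc-F, proc-I, proc-D, proc-E.
Key observation: the order's first zero-slack moment is proc-G ((1, 1) needed, (2, 1) free — a requested resource with nothing to spare).
Step-by-step check:
  pool = (2, 1)
  proc-G: need (1, 1) fits (2, 1); releases (2, 1), pool now (4, 2)
  proc-B: need (0, 2) fits (4, 2); releases (2, 1), pool now (6, 3)
  proc-F: need (5, 1) fits (6, 3); releases (2, 0), pool now (8, 3)
  proc-I: need (2, 1) fits (8, 3); releases (1, 0), pool now (9, 3)
  proc-D: need (5, 2) fits (9, 3); releases (0, 1), pool now (9, 4)
  proc-E: need (3, 0) fits (9, 4); releases (0, 2), pool now (9, 6)


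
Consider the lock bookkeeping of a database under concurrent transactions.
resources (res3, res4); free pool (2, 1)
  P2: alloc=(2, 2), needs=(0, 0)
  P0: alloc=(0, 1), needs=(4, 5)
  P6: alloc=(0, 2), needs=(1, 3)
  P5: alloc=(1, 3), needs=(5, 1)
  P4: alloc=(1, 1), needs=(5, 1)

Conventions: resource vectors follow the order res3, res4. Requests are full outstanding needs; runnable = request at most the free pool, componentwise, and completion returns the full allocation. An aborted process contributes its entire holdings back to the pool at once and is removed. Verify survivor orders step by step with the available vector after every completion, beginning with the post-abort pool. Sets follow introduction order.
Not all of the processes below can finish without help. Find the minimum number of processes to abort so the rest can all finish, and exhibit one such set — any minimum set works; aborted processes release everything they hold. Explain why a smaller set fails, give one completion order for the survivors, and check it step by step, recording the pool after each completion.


Minimum abort set: P4.
Key observation: the deadlocked P5 becomes finishable only because P4 released (1, 1); it completes at step 2 below.
Why nothing smaller works: aborting no one leaves the state deadlocked as given.
Survivors finish in the order: P2, P5, P0, P6. Check, step by step (pool after the aborts first):
  pool = (3, 2)
  P2: need (0, 0) fits (3, 2); releases (2, 2), pool now (5, 4)
  P5: need (5, 1) fits (5, 4); releases (1, 3), pool now (6, 7)
  P0: need (4, 5) fits (6, 7); releases (0, 1), pool now (6, 8)
  P6: need (1, 3) fits (6, 8); releases (0, 2), pool now (6, 10)


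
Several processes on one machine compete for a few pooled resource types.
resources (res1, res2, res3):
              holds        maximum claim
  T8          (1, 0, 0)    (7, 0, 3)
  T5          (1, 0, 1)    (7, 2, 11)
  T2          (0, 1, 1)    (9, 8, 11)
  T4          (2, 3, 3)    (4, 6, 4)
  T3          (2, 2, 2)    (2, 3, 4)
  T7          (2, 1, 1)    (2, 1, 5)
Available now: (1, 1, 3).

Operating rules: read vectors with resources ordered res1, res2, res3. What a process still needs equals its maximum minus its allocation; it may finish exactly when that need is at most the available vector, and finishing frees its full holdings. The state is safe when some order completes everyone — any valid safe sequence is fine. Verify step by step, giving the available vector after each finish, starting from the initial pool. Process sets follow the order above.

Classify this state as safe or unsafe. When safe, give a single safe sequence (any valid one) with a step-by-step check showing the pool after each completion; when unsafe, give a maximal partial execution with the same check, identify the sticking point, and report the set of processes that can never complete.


UNSAFE — no complete ordering exists.
Key observation: the wall is res3: completing T3, T4, T7, T8 brings the pool only to (8, 7, 9), and all the rest need more.
Going as far as possible: T3, T4, T7, T8; after that, nothing fits. Verifying each step:
  pool = (1, 1, 3)
  run T3 (needs (0, 1, 2), free (1, 1, 3)); after release of (2, 2, 2) the pool is (3, 3, 5)
  run T4 (needs (2, 3, 1), free (3, 3, 5)); after release of (2, 3, 3) the pool is (5, 6, 8)
  run T7 (needs (0, 0, 4), free (5, 6, 8)); after release of (2, 1, 1) the pool is (7, 7, 9)
  run T8 (needs (6, 0, 3), free (7, 7, 9)); after release of (1, 0, 0) the pool is (8, 7, 9)
  blocked: T5 wants (6, 2, 10), pool (8, 7, 9) — not enough res3
  blocked: T2 wants (9, 7, 10), pool (8, 7, 9) — not enough res1 and res3
Permanently blocked: T5 and T2.


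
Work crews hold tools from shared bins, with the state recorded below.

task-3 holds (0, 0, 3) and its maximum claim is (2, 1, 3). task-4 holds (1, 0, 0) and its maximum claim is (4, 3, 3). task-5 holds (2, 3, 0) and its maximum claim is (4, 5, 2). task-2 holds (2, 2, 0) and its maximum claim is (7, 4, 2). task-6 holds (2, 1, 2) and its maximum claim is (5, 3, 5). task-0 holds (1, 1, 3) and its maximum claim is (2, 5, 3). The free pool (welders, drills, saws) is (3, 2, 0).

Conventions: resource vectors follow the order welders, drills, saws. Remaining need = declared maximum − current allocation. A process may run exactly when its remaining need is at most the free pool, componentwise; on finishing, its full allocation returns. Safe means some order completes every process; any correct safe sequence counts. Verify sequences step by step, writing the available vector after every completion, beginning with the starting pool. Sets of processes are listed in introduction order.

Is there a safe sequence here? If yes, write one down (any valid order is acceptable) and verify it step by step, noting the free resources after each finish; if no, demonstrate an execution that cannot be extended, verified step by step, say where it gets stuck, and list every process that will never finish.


SAFE — a valid safe sequence is task-3, task-6, task-4, task-5, task-2, task-0.
Key observation: the first exact fit in this order is task-6 — it needs (3, 2, 3) with (3, 2, 3) free, meeting a requested resource to the last unit.
Verifying each step:
  pool = (3, 2, 0)
  run task-3 (needs (2, 1, 0), free (3, 2, 0)); after release of (0, 0, 3) the pool is (3, 2, 3)
  run task-6 (needs (3, 2, 3), free (3, 2, 3)); after release of (2, 1, 2) the pool is (5, 3, 5)
  run task-4 (needs (3, 3, 3), free (5, 3, 5)); after release of (1, 0, 0) the pool is (6, 3, 5)
  run task-5 (needs (2, 2, 2), free (6, 3, 5)); after release of (2, 3, 0) the pool is (8, 6, 5)
  run task-2 (needs (5, 2, 2), free (8, 6, 5)); after release of (2, 2, 0) the pool is (10, 8, 5)
  run task-0 (needs (1, 4, 0), free (10, 8, 5)); after release of (1, 1, 3) the pool is (11, 9, 8)


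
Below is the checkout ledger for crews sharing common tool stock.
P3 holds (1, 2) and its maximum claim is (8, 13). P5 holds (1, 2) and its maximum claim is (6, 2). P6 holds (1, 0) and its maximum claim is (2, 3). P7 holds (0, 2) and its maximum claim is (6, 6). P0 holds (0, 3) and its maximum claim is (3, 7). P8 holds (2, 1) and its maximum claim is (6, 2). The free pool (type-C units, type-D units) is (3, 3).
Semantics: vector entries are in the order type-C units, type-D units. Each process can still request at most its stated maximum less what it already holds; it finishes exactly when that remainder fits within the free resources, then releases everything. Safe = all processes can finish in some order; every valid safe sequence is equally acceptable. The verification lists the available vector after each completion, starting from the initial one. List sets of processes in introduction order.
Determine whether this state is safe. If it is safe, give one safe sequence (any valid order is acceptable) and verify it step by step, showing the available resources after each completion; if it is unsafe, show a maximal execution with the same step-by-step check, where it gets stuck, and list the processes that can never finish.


The state is SAFE; one workable sequence: P6, P8, P7, P0, P5, P3.
Key observation: the order's first zero-slack moment is P6 ((1, 3) needed, (3, 3) free — a requested resource with nothing to spare).
Walking it through:
  pool = (3, 3)
  run P6 (needs (1, 3), free (3, 3)); after release of (1, 0) the pool is (4, 3)
  run P8 (needs (4, 1), free (4, 3)); after release of (2, 1) the pool is (6, 4)
  run P7 (needs (6, 4), free (6, 4)); after release of (0, 2) the pool is (6, 6)
  run P0 (needs (3, 4), free (6, 6)); after release of (0, 3) the pool is (6, 9)
  run P5 (needs (5, 0), free (6, 9)); after release of (1, 2) the pool is (7, 11)
  run P3 (needs (7, 11), free (7, 11)); after release of (1, 2) the pool is (8, 13)


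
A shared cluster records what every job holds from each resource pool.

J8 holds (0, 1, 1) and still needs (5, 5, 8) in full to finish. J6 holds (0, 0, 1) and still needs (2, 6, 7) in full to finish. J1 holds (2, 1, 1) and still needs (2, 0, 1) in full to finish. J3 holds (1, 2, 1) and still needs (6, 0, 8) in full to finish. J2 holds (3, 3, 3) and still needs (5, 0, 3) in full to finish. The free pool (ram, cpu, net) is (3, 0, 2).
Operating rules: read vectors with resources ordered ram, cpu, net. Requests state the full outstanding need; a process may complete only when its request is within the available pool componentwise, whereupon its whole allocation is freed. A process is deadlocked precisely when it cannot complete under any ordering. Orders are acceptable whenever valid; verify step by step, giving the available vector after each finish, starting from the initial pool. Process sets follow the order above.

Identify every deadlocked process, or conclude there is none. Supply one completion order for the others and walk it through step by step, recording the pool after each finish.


The deadlocked set is J8, J6 and J3.
Key observation: after J1, J2 complete, (8, 4, 6) is the best the pool ever gets, yet each leftover process wants more net.
One completion order for the rest: J1, J2. Check, step by step:
  pool = (3, 0, 2)
  J1: need (2, 0, 1) fits (3, 0, 2); releases (2, 1, 1), pool now (5, 1, 3)
  J2: need (5, 0, 3) fits (5, 1, 3); releases (3, 3, 3), pool now (8, 4, 6)
None of the blocked processes ever fits:
  J8 still needs (5, 5, 8) but only (8, 4, 6) is free — short on cpu and net
  J6 still needs (2, 6, 7) but only (8, 4, 6) is free — short on cpu and net
  J3 still needs (6, 0, 8) but only (8, 4, 6) is free — short on net
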